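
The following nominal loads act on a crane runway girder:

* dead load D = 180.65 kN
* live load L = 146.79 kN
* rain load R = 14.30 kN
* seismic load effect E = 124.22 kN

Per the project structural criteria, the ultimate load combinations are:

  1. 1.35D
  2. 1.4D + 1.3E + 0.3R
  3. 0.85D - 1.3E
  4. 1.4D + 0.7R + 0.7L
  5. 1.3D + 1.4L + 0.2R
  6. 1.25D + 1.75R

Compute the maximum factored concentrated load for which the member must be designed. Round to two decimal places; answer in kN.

1. 1.35(180.65) = 243.88
2. 1.4(180.65) + 1.3(124.22) + 0.3(14.30) = 252.91 + 161.49 + 4.29 = 418.69
3. 0.85(180.65) - 1.3(124.22) = -7.93
4. 1.4(180.65) + 0.7(14.30) + 0.7(146.79) = 252.91 + 10.01 + 102.75 = 365.67
5. 1.3(180.65) + 1.4(146.79) + 0.2(14.30) = 443.21
6. 1.25(180.65) + 1.75(14.30) = 225.81 + 25.03 = 250.84
Maximum is from combination 5.

443.21 kN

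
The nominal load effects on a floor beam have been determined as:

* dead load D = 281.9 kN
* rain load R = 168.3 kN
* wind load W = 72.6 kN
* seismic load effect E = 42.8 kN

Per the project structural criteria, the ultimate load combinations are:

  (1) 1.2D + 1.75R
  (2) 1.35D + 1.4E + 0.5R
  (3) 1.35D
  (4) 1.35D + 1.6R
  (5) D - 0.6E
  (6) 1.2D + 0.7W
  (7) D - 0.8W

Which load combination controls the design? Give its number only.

(1) 1.2(281.9) + 1.75(168.3) = 338.28 + 294.53 = 632.81
(2) 1.35(281.9) + 1.4(42.8) + 0.5(168.3) = 380.57 + 59.92 + 84.15 = 524.64
(3) 1.35(281.9) = 380.57
(4) 1.35(281.9) + 1.6(168.3) = 380.57 + 269.28 = 649.85
(5) 1.0(281.9) - 0.6(42.8) = 281.90 - 25.68 = 256.22
(6) 1.2(281.9) + 0.7(72.6) = 338.28 + 50.82 = 389.10
(7) 1.0(281.9) - 0.8(72.6) = 281.90 - 58.08 = 223.82
The largest value is 649.85 kN from combination 4.

Combination 4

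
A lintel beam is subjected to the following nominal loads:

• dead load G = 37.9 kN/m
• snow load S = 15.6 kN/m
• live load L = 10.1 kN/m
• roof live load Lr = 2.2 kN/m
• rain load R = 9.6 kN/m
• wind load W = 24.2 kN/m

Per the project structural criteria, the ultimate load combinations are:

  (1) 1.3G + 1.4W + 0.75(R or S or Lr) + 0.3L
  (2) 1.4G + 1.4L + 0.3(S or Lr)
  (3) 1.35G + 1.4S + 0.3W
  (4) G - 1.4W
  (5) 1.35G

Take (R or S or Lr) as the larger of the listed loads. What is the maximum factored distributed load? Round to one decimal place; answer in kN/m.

97.9 kN/m

(R or S or Lr) → S = 15.6 kN/m; (S or Lr) → S = 15.6 kN/m.
(1) 1.3(37.9) + 1.4(24.2) + 0.75(15.6) + 0.3(10.1) = 49.3 + 33.9 + 11.7 + 3.0 = 97.9
(2) 1.4(37.9) + 1.4(10.1) + 0.3(15.6) = 53.1 + 14.1 + 4.7 = 71.9
(3) 1.35(37.9) + 1.4(15.6) + 0.3(24.2) = 51.2 + 21.8 + 7.3 = 80.3
(4) 1.0(37.9) - 1.4(24.2) = 37.9 - 33.9 = 4.0
(5) 1.35(37.9) = 51.2
The controlling combination is 1, giving 97.9 kN/m.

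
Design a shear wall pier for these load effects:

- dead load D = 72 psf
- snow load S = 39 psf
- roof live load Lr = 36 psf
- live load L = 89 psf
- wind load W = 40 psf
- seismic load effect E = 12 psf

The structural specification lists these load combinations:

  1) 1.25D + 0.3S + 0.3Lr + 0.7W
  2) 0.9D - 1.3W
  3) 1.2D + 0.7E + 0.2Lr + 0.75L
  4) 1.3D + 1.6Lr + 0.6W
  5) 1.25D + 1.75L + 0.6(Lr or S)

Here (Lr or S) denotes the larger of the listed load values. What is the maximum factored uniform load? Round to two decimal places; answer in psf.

269.15 psf

(Lr or S) → S = 39 psf.
1) 1.25(72) + 0.3(39) + 0.3(36) + 0.7(40) = 90.00 + 11.70 + 10.80 + 28.00 = 140.50
2) 0.9(72) - 1.3(40) = 64.80 - 52.00 = 12.80
3) 1.2(72) + 0.7(12) + 0.2(36) + 0.75(89) = 86.40 + 8.40 + 7.20 + 66.75 = 168.75
4) 1.3(72) + 1.6(36) + 0.6(40) = 93.60 + 57.60 + 24.00 = 175.20
5) 1.25(72) + 1.75(89) + 0.6(39) = 90.00 + 155.75 + 23.40 = 269.15
The controlling combination is 5, giving 269.15 psf.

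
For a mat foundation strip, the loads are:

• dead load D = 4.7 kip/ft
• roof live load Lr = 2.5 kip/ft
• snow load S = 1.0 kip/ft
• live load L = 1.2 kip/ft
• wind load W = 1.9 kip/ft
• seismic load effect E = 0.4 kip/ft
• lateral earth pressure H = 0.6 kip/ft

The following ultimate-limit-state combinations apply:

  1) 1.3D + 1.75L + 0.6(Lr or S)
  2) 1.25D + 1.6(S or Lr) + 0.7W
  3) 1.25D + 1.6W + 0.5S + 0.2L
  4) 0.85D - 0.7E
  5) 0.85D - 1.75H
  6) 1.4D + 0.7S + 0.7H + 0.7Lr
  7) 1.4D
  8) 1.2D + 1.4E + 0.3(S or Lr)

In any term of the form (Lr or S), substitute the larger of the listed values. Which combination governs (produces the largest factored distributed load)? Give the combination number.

(Lr or S) → Lr = 2.5 kip/ft; (S or Lr) → Lr = 2.5 kip/ft.
1) 1.3(4.7) + 1.75(1.2) + 0.6(2.5) = 6.1 + 2.1 + 1.5 = 9.7
2) 1.25(4.7) + 1.6(2.5) + 0.7(1.9) = 5.9 + 4.0 + 1.3 = 11.2
3) 1.25(4.7) + 1.6(1.9) + 0.5(1.0) + 0.2(1.2) = 9.7
4) 0.85(4.7) - 0.7(0.4) = 4.0 - 0.3 = 3.7
5) 0.85(4.7) - 1.75(0.6) = 4.0 - 1.1 = 2.9
6) 1.4(4.7) + 0.7(1.0) + 0.7(0.6) + 0.7(2.5) = 6.6 + 0.7 + 0.4 + 1.8 = 9.5
7) 1.4(4.7) = 6.6
8) 1.2(4.7) + 1.4(0.4) + 0.3(2.5) = 5.6 + 0.6 + 0.8 = 7.0
The largest value is 11.2 kip/ft from combination 2.

Combination 2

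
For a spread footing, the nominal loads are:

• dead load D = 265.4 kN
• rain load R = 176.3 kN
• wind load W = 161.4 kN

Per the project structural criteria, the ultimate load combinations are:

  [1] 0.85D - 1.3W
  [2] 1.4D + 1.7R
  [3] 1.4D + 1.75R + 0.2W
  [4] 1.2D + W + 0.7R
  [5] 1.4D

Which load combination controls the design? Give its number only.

[1] 0.85(265.4) - 1.3(161.4) = 225.6 - 209.8 = 15.8
[2] 1.4(265.4) + 1.7(176.3) = 371.6 + 299.7 = 671.3
[3] 1.4(265.4) + 1.75(176.3) + 0.2(161.4) = 371.6 + 308.5 + 32.3 = 712.4
[4] 1.2(265.4) + 1.0(161.4) + 0.7(176.3) = 318.5 + 161.4 + 123.4 = 603.3
[5] 1.4(265.4) = 371.6
The largest value is 712.4 kN from combination 3.

Combination 3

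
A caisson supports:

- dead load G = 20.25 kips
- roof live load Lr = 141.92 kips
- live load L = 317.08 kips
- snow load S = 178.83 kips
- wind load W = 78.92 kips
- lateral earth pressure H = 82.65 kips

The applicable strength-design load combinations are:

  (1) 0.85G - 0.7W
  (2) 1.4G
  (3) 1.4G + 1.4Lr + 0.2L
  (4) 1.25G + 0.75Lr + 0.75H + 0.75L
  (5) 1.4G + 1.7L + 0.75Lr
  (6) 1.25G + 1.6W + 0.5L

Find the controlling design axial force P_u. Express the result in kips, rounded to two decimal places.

(1) 0.85(20.25) - 0.7(78.92) = -38.03
(2) 1.4(20.25) = 28.35
(3) 1.4(20.25) + 1.4(141.92) + 0.2(317.08) = 290.45
(4) 1.25(20.25) + 0.75(141.92) + 0.75(82.65) + 0.75(317.08) = 431.55
(5) 1.4(20.25) + 1.7(317.08) + 0.75(141.92) = 673.83
(6) 1.25(20.25) + 1.6(78.92) + 0.5(317.08) = 310.12
Combination 5 governs: P_u = 673.83 kips.

673.83 kips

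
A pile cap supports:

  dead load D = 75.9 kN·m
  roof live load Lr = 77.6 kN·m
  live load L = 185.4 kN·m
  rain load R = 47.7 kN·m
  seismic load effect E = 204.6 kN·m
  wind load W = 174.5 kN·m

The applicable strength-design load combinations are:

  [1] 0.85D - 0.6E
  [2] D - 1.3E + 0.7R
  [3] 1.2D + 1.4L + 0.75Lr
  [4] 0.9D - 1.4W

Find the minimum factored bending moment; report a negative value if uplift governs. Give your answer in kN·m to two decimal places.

[1] 0.85(75.9) - 0.6(204.6) = -58.25
[2] 1.0(75.9) - 1.3(204.6) + 0.7(47.7) = 75.90 - 265.98 + 33.39 = -156.69
[3] 1.2(75.9) + 1.4(185.4) + 0.75(77.6) = 91.08 + 259.56 + 58.20 = 408.84
[4] 0.9(75.9) - 1.4(174.5) = 68.31 - 244.30 = -175.99
Combination 4 gives the minimum: -175.99 kN·m.

-175.99 kN·m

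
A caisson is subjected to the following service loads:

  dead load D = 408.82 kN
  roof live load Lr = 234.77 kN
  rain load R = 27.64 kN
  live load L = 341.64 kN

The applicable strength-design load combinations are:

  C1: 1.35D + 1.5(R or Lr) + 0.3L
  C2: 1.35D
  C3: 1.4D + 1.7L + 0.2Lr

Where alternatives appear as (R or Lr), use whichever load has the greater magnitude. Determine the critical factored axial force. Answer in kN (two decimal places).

(R or Lr) → Lr = 234.77 kN.
C1: 1.35(408.82) + 1.5(234.77) + 0.3(341.64) = 1006.55
C2: 1.35(408.82) = 551.91
C3: 1.4(408.82) + 1.7(341.64) + 0.2(234.77) = 572.35 + 580.79 + 46.95 = 1200.09
Combination 3 governs: N_u = 1200.09 kN.

1200.09 kN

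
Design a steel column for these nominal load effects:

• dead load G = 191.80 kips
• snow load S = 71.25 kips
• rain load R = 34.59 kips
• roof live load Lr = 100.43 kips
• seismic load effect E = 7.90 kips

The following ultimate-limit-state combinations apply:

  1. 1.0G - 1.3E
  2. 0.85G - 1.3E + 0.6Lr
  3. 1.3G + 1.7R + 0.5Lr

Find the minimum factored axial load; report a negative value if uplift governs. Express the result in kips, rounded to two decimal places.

1. 1.0(191.80) - 1.3(7.90) = 191.80 - 10.27 = 181.53
2. 0.85(191.80) - 1.3(7.90) + 0.6(100.43) = 163.03 - 10.27 + 60.26 = 213.02
3. 1.3(191.80) + 1.7(34.59) + 0.5(100.43) = 249.34 + 58.80 + 50.22 = 358.36
Combination 1 gives the minimum: 181.53 kips.

181.53 kips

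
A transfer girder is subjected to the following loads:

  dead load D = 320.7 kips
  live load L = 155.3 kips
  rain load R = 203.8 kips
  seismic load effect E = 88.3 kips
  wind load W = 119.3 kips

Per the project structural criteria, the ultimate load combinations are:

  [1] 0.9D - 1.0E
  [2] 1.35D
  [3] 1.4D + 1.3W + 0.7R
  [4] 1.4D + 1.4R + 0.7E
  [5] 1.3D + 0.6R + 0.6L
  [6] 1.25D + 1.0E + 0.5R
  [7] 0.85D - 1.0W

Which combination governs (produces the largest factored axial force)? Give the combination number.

Combination 4

[1] 0.9(320.7) - 1.0(88.3) = 288.63 - 88.30 = 200.33
[2] 1.35(320.7) = 432.95
[3] 1.4(320.7) + 1.3(119.3) + 0.7(203.8) = 448.98 + 155.09 + 142.66 = 746.73
[4] 1.4(320.7) + 1.4(203.8) + 0.7(88.3) = 448.98 + 285.32 + 61.81 = 796.11
[5] 1.3(320.7) + 0.6(203.8) + 0.6(155.3) = 416.91 + 122.28 + 93.18 = 632.37
[6] 1.25(320.7) + 1.0(88.3) + 0.5(203.8) = 400.88 + 88.30 + 101.90 = 591.08
[7] 0.85(320.7) - 1.0(119.3) = 272.60 - 119.30 = 153.30
The largest value is 796.11 kips from combination 4.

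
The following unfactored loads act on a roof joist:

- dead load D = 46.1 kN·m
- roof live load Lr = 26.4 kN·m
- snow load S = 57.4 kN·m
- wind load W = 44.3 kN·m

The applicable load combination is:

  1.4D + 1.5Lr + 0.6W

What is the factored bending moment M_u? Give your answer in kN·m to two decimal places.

1.4(46.1) + 1.5(26.4) + 0.6(44.3) = 64.54 + 39.60 + 26.58 = 130.72
M_u = 130.72 kN·m.

130.72 kN·m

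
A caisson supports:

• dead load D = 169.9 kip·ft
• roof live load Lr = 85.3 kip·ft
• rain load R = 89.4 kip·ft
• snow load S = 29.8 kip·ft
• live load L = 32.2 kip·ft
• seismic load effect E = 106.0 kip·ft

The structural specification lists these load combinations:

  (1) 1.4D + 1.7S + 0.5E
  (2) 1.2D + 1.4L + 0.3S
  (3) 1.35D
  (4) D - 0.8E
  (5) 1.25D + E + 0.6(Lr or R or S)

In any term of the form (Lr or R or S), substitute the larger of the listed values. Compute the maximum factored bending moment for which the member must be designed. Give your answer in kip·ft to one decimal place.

372.0 kip·ft

(Lr or R or S) → R = 89.4 kip·ft.
(1) 1.4(169.9) + 1.7(29.8) + 0.5(106.0) = 341.5
(2) 1.2(169.9) + 1.4(32.2) + 0.3(29.8) = 257.9
(3) 1.35(169.9) = 229.4
(4) 1.0(169.9) - 0.8(106.0) = 85.1
(5) 1.25(169.9) + 1.0(106.0) + 0.6(89.4) = 372.0
Maximum is from combination 5.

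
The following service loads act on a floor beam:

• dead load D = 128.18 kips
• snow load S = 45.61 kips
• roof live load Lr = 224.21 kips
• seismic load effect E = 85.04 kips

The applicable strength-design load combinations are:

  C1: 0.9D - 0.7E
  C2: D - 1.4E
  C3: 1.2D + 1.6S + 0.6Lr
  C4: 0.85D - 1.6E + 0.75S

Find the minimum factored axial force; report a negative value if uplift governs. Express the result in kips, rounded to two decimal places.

C1: 0.9(128.18) - 0.7(85.04) = 115.36 - 59.53 = 55.83
C2: 1.0(128.18) - 1.4(85.04) = 128.18 - 119.06 = 9.12
C3: 1.2(128.18) + 1.6(45.61) + 0.6(224.21) = 361.32
C4: 0.85(128.18) - 1.6(85.04) + 0.75(45.61) = 108.95 - 136.06 + 34.21 = 7.10
Combination 4 gives the minimum: 7.10 kips.

7.10 kips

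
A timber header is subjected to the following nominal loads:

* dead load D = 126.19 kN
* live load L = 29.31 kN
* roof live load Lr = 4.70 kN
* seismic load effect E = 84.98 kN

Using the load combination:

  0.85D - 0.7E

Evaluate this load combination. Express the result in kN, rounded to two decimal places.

47.78 kN

0.85(126.19) - 0.7(84.98) = 47.78
P_u = 47.78 kN.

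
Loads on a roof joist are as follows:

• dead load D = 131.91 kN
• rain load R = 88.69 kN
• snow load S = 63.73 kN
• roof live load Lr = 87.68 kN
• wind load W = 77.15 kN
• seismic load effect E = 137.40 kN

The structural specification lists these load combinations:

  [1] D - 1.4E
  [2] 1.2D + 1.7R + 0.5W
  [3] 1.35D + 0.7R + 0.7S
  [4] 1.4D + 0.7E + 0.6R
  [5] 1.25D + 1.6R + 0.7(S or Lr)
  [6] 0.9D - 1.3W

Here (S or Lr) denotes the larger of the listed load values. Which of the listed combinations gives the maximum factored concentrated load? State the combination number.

Combination 5

(S or Lr) → Lr = 87.68 kN.
[1] 1.0(131.91) - 1.4(137.40) = -60.45
[2] 1.2(131.91) + 1.7(88.69) + 0.5(77.15) = 347.64
[3] 1.35(131.91) + 0.7(88.69) + 0.7(63.73) = 284.77
[4] 1.4(131.91) + 0.7(137.40) + 0.6(88.69) = 334.07
[5] 1.25(131.91) + 1.6(88.69) + 0.7(87.68) = 368.17
[6] 0.9(131.91) - 1.3(77.15) = 18.42
The largest value is 368.17 kN from combination 5.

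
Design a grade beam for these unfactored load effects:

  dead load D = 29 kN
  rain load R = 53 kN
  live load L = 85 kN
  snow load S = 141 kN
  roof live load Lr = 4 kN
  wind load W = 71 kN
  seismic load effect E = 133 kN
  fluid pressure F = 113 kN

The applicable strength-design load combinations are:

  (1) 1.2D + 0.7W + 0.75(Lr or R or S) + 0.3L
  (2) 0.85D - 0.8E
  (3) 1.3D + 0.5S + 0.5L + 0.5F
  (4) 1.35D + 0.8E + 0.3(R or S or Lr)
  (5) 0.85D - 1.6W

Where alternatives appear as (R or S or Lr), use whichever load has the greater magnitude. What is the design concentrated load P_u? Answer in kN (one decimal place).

(Lr or R or S) → S = 141 kN; (R or S or Lr) → S = 141 kN.
(1) 1.2(29) + 0.7(71) + 0.75(141) + 0.3(85) = 34.8 + 49.7 + 105.8 + 25.5 = 215.8
(2) 0.85(29) - 0.8(133) = -81.8
(3) 1.3(29) + 0.5(141) + 0.5(85) + 0.5(113) = 37.7 + 70.5 + 42.5 + 56.5 = 207.2
(4) 1.35(29) + 0.8(133) + 0.3(141) = 39.2 + 106.4 + 42.3 = 187.9
(5) 0.85(29) - 1.6(71) = -89.0
Maximum is from combination 1.

215.8 kN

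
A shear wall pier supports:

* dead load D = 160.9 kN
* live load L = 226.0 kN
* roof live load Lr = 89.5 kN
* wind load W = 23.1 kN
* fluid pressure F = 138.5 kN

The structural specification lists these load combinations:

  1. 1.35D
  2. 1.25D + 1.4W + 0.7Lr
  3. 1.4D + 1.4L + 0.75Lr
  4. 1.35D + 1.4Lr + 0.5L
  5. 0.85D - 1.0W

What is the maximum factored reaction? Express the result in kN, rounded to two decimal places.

608.79 kN

1. 1.35(160.9) = 217.22
2. 1.25(160.9) + 1.4(23.1) + 0.7(89.5) = 296.12
3. 1.4(160.9) + 1.4(226.0) + 0.75(89.5) = 608.79
4. 1.35(160.9) + 1.4(89.5) + 0.5(226.0) = 455.52
5. 0.85(160.9) - 1.0(23.1) = 113.67
Maximum is from combination 3.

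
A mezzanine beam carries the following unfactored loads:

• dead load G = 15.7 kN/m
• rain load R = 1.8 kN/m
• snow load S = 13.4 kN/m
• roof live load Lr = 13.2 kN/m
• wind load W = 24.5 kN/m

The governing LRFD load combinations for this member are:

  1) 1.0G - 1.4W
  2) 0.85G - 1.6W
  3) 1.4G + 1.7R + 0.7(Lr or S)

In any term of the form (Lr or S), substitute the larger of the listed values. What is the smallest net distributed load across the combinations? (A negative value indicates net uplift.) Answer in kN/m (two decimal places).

-25.86 kN/m

(Lr or S) → S = 13.4 kN/m.
1) 1.0(15.7) - 1.4(24.5) = -18.60
2) 0.85(15.7) - 1.6(24.5) = -25.86
3) 1.4(15.7) + 1.7(1.8) + 0.7(13.4) = 34.42
Combination 2 gives the minimum: -25.86 kN/m.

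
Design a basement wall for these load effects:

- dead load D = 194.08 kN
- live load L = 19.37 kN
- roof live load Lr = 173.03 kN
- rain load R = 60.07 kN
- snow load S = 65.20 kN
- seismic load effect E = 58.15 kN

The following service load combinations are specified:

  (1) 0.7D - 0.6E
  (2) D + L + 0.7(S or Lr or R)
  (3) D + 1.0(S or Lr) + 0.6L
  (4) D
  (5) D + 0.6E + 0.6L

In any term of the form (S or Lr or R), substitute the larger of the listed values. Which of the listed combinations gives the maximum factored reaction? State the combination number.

(S or Lr or R) → Lr = 173.03 kN; (S or Lr) → Lr = 173.03 kN.
(1) 0.7(194.08) - 0.6(58.15) = 100.97
(2) 1.0(194.08) + 1.0(19.37) + 0.7(173.03) = 334.57
(3) 1.0(194.08) + 1.0(173.03) + 0.6(19.37) = 378.73
(4) 1.0(194.08) = 194.08
(5) 1.0(194.08) + 0.6(58.15) + 0.6(19.37) = 240.59
The largest value is 378.73 kN from combination 3.

Combination 3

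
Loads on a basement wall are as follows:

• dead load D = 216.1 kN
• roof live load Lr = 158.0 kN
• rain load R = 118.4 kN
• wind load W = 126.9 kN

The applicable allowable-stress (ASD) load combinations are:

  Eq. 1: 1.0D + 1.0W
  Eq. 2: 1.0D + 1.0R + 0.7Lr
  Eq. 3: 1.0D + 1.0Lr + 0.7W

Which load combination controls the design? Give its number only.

Combination 3

Eq. 1: 1.0(216.1) + 1.0(126.9) = 216.10 + 126.90 = 343.00
Eq. 2: 1.0(216.1) + 1.0(118.4) + 0.7(158.0) = 216.10 + 118.40 + 110.60 = 445.10
Eq. 3: 1.0(216.1) + 1.0(158.0) + 0.7(126.9) = 216.10 + 158.00 + 88.83 = 462.93
The largest value is 462.93 kN from combination 3.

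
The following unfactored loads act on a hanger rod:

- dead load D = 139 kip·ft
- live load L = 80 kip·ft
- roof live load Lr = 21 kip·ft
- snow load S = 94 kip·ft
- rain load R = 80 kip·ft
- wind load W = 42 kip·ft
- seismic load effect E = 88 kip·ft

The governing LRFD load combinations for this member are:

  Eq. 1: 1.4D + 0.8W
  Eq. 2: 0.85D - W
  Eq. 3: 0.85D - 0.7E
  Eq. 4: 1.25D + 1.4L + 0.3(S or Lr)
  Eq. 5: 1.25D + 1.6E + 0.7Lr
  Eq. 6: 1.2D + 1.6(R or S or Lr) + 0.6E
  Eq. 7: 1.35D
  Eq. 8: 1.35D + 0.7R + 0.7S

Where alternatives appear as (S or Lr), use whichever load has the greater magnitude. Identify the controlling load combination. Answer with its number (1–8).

Combination 6

(S or Lr) → S = 94 kip·ft; (R or S or Lr) → S = 94 kip·ft.
Eq. 1: 1.4(139) + 0.8(42) = 194.6 + 33.6 = 228.2
Eq. 2: 0.85(139) - 1.0(42) = 118.2 - 42.0 = 76.2
Eq. 3: 0.85(139) - 0.7(88) = 118.2 - 61.6 = 56.6
Eq. 4: 1.25(139) + 1.4(80) + 0.3(94) = 173.8 + 112.0 + 28.2 = 314.0
Eq. 5: 1.25(139) + 1.6(88) + 0.7(21) = 173.8 + 140.8 + 14.7 = 329.3
Eq. 6: 1.2(139) + 1.6(94) + 0.6(88) = 166.8 + 150.4 + 52.8 = 370.0
Eq. 7: 1.35(139) = 187.7
Eq. 8: 1.35(139) + 0.7(80) + 0.7(94) = 187.7 + 56.0 + 65.8 = 309.5
The largest value is 370.0 kip·ft from combination 6.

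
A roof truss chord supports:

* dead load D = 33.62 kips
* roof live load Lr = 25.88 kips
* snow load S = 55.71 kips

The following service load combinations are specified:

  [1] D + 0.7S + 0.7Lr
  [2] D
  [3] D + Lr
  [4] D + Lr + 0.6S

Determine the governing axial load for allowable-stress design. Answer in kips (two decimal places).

[1] 1.0(33.62) + 0.7(55.71) + 0.7(25.88) = 90.73
[2] 1.0(33.62) = 33.62
[3] 1.0(33.62) + 1.0(25.88) = 59.50
[4] 1.0(33.62) + 1.0(25.88) + 0.6(55.71) = 92.93
Maximum is from combination 4.

92.93 kips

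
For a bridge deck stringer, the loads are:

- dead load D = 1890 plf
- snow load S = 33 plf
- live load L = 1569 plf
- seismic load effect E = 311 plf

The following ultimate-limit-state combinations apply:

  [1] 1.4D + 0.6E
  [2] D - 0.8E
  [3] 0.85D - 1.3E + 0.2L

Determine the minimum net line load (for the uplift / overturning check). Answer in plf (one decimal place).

[1] 1.4(1890) + 0.6(311) = 2646.0 + 186.6 = 2832.6
[2] 1.0(1890) - 0.8(311) = 1890.0 - 248.8 = 1641.2
[3] 0.85(1890) - 1.3(311) + 0.2(1569) = 1606.5 - 404.3 + 313.8 = 1516.0
Combination 3 gives the minimum: 1516.0 plf.

1516.0 plf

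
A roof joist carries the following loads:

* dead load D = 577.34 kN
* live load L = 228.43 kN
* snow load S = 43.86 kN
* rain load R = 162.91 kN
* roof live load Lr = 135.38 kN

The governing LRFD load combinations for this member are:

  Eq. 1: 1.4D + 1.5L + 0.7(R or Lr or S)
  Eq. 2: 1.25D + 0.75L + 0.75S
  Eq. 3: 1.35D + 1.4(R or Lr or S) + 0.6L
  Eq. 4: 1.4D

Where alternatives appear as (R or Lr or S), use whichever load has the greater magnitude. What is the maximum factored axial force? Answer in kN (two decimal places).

1264.96 kN

(R or Lr or S) → R = 162.91 kN.
Eq. 1: 1.4(577.34) + 1.5(228.43) + 0.7(162.91) = 1264.96
Eq. 2: 1.25(577.34) + 0.75(228.43) + 0.75(43.86) = 925.89
Eq. 3: 1.35(577.34) + 1.4(162.91) + 0.6(228.43) = 779.41 + 228.07 + 137.06 = 1144.54
Eq. 4: 1.4(577.34) = 808.28
Maximum is from combination 1.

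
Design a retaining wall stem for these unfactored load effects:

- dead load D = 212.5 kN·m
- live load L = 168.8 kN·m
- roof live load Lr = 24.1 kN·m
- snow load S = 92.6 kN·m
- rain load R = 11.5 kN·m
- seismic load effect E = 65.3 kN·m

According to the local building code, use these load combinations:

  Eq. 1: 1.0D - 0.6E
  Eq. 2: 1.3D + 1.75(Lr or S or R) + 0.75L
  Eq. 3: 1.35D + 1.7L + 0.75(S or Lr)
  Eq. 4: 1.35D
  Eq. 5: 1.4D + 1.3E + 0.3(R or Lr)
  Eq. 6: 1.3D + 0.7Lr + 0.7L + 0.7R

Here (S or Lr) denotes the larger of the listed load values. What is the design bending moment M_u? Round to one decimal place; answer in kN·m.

(Lr or S or R) → S = 92.6 kN·m; (S or Lr) → S = 92.6 kN·m; (R or Lr) → Lr = 24.1 kN·m.
Eq. 1: 1.0(212.5) - 0.6(65.3) = 212.5 - 39.2 = 173.3
Eq. 2: 1.3(212.5) + 1.75(92.6) + 0.75(168.8) = 564.9
Eq. 3: 1.35(212.5) + 1.7(168.8) + 0.75(92.6) = 643.3
Eq. 4: 1.35(212.5) = 286.9
Eq. 5: 1.4(212.5) + 1.3(65.3) + 0.3(24.1) = 297.5 + 84.9 + 7.2 = 389.6
Eq. 6: 1.3(212.5) + 0.7(24.1) + 0.7(168.8) + 0.7(11.5) = 419.3
Combination 3 governs: M_u = 643.3 kN·m.

643.3 kN·m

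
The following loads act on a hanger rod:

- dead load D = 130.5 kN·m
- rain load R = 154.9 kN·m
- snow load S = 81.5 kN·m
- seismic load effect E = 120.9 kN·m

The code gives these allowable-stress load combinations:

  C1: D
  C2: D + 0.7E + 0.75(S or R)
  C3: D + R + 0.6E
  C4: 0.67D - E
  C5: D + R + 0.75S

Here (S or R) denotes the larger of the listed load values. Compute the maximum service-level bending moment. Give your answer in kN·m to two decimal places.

(S or R) → R = 154.9 kN·m.
C1: 1.0(130.5) = 130.50
C2: 1.0(130.5) + 0.7(120.9) + 0.75(154.9) = 331.31
C3: 1.0(130.5) + 1.0(154.9) + 0.6(120.9) = 357.94
C4: 0.67(130.5) - 1.0(120.9) = -33.47
C5: 1.0(130.5) + 1.0(154.9) + 0.75(81.5) = 346.53
Maximum is from combination 3.

357.94 kN·m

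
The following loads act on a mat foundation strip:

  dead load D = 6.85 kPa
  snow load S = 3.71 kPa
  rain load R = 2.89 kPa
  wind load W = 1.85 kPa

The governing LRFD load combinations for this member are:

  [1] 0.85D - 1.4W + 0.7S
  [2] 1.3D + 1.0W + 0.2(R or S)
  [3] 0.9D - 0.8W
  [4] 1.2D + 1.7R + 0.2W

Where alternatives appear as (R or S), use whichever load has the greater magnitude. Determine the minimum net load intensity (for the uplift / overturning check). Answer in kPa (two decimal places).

4.69 kPa

(R or S) → S = 3.71 kPa.
[1] 0.85(6.85) - 1.4(1.85) + 0.7(3.71) = 5.82 - 2.59 + 2.60 = 5.83
[2] 1.3(6.85) + 1.0(1.85) + 0.2(3.71) = 8.91 + 1.85 + 0.74 = 11.50
[3] 0.9(6.85) - 0.8(1.85) = 6.17 - 1.48 = 4.69
[4] 1.2(6.85) + 1.7(2.89) + 0.2(1.85) = 8.22 + 4.91 + 0.37 = 13.50
Combination 3 gives the minimum: 4.69 kPa.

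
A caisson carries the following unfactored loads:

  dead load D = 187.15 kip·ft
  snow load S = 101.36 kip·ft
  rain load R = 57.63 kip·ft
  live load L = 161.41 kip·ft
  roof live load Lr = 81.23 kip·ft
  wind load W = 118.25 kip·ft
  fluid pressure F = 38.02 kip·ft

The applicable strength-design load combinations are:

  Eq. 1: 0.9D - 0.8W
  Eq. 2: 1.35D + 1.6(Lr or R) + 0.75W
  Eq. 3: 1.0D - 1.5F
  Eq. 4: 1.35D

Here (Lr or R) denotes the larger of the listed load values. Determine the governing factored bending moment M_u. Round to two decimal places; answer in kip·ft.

471.31 kip·ft

(Lr or R) → Lr = 81.23 kip·ft.
Eq. 1: 0.9(187.15) - 0.8(118.25) = 168.44 - 94.60 = 73.84
Eq. 2: 1.35(187.15) + 1.6(81.23) + 0.75(118.25) = 252.65 + 129.97 + 88.69 = 471.31
Eq. 3: 1.0(187.15) - 1.5(38.02) = 187.15 - 57.03 = 130.12
Eq. 4: 1.35(187.15) = 252.65
Maximum is from combination 2.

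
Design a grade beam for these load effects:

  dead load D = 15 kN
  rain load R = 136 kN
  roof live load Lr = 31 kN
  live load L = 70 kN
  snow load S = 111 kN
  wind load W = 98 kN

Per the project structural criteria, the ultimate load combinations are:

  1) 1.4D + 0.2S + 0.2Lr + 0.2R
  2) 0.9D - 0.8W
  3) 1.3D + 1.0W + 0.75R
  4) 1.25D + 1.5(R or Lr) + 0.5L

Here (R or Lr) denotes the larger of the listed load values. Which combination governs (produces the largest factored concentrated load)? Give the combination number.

Combination 4

(R or Lr) → R = 136 kN.
1) 1.4(15) + 0.2(111) + 0.2(31) + 0.2(136) = 21.0 + 22.2 + 6.2 + 27.2 = 76.6
2) 0.9(15) - 0.8(98) = 13.5 - 78.4 = -64.9
3) 1.3(15) + 1.0(98) + 0.75(136) = 19.5 + 98.0 + 102.0 = 219.5
4) 1.25(15) + 1.5(136) + 0.5(70) = 18.8 + 204.0 + 35.0 = 257.8
The largest value is 257.8 kN from combination 4.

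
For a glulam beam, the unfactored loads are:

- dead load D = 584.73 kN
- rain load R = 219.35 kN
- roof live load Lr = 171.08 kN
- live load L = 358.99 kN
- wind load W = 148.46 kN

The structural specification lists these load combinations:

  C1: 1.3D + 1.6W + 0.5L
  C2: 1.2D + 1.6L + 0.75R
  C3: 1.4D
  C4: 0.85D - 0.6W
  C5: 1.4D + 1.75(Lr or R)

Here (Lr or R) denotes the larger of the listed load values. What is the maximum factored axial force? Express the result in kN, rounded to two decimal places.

(Lr or R) → R = 219.35 kN.
C1: 1.3(584.73) + 1.6(148.46) + 0.5(358.99) = 1177.18
C2: 1.2(584.73) + 1.6(358.99) + 0.75(219.35) = 701.68 + 574.38 + 164.51 = 1440.57
C3: 1.4(584.73) = 818.62
C4: 0.85(584.73) - 0.6(148.46) = 497.02 - 89.08 = 407.94
C5: 1.4(584.73) + 1.75(219.35) = 818.62 + 383.86 = 1202.48
The controlling combination is 2, giving 1440.57 kN.

1440.57 kN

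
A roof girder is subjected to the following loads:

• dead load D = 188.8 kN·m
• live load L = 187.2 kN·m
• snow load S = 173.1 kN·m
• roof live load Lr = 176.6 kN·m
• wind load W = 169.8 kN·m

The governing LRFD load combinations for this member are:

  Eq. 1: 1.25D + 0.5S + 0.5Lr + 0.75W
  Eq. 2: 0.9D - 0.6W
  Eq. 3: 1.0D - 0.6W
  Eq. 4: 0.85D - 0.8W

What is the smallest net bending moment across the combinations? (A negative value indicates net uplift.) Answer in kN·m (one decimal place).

24.6 kN·m

Eq. 1: 1.25(188.8) + 0.5(173.1) + 0.5(176.6) + 0.75(169.8) = 538.2
Eq. 2: 0.9(188.8) - 0.6(169.8) = 169.9 - 101.9 = 68.0
Eq. 3: 1.0(188.8) - 0.6(169.8) = 188.8 - 101.9 = 86.9
Eq. 4: 0.85(188.8) - 0.8(169.8) = 24.6
Combination 4 gives the minimum: 24.6 kN·m.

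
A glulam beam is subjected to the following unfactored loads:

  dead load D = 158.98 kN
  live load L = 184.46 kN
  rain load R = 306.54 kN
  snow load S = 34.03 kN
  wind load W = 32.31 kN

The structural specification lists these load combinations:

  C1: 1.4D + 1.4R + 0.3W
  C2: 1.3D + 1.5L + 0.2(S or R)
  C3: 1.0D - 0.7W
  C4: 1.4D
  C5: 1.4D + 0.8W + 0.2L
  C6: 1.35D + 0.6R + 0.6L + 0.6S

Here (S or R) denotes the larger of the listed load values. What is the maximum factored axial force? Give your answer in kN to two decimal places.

(S or R) → R = 306.54 kN.
C1: 1.4(158.98) + 1.4(306.54) + 0.3(32.31) = 661.42
C2: 1.3(158.98) + 1.5(184.46) + 0.2(306.54) = 544.67
C3: 1.0(158.98) - 0.7(32.31) = 136.36
C4: 1.4(158.98) = 222.57
C5: 1.4(158.98) + 0.8(32.31) + 0.2(184.46) = 285.31
C6: 1.35(158.98) + 0.6(306.54) + 0.6(184.46) + 0.6(34.03) = 529.64
The controlling combination is 1, giving 661.42 kN.

661.42 kN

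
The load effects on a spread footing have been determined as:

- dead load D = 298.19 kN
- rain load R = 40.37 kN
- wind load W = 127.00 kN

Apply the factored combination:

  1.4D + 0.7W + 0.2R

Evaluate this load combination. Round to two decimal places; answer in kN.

514.44 kN

1.4(298.19) + 0.7(127.00) + 0.2(40.37) = 417.47 + 88.90 + 8.07 = 514.44
V_u = 514.44 kN.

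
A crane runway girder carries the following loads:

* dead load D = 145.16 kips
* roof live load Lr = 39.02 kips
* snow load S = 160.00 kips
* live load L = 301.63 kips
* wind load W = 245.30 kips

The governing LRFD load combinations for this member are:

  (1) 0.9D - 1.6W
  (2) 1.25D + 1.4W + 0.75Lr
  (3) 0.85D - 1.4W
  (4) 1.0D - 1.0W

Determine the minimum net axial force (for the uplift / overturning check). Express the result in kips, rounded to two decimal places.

-261.84 kips

(1) 0.9(145.16) - 1.6(245.30) = 130.64 - 392.48 = -261.84
(2) 1.25(145.16) + 1.4(245.30) + 0.75(39.02) = 181.45 + 343.42 + 29.27 = 554.14
(3) 0.85(145.16) - 1.4(245.30) = 123.39 - 343.42 = -220.03
(4) 1.0(145.16) - 1.0(245.30) = 145.16 - 245.30 = -100.14
Combination 1 gives the minimum: -261.84 kips.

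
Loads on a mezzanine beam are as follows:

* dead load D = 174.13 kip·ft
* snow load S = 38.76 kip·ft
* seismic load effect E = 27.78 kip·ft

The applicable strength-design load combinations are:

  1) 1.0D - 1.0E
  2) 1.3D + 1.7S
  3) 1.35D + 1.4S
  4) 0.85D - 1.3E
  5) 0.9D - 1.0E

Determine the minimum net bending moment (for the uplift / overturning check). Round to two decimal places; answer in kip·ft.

1) 1.0(174.13) - 1.0(27.78) = 174.13 - 27.78 = 146.35
2) 1.3(174.13) + 1.7(38.76) = 226.37 + 65.89 = 292.26
3) 1.35(174.13) + 1.4(38.76) = 235.08 + 54.26 = 289.34
4) 0.85(174.13) - 1.3(27.78) = 148.01 - 36.11 = 111.90
5) 0.9(174.13) - 1.0(27.78) = 156.72 - 27.78 = 128.94
Combination 4 gives the minimum: 111.90 kip·ft.

111.90 kip·ft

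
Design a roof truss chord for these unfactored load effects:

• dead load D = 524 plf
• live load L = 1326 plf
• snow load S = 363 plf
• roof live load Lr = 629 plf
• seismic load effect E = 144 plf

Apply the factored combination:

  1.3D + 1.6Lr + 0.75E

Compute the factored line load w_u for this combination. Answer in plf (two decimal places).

1.3(524) + 1.6(629) + 0.75(144) = 1795.60
w_u = 1795.60 plf.

1795.60 plf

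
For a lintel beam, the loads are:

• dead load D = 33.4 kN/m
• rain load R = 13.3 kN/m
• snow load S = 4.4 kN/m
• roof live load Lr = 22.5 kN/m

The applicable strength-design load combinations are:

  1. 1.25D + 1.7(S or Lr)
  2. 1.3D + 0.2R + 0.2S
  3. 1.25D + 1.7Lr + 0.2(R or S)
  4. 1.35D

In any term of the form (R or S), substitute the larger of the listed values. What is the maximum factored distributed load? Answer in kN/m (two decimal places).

(S or Lr) → Lr = 22.5 kN/m; (R or S) → R = 13.3 kN/m.
1. 1.25(33.4) + 1.7(22.5) = 41.75 + 38.25 = 80.00
2. 1.3(33.4) + 0.2(13.3) + 0.2(4.4) = 43.42 + 2.66 + 0.88 = 46.96
3. 1.25(33.4) + 1.7(22.5) + 0.2(13.3) = 41.75 + 38.25 + 2.66 = 82.66
4. 1.35(33.4) = 45.09
The controlling combination is 3, giving 82.66 kN/m.

82.66 kN/m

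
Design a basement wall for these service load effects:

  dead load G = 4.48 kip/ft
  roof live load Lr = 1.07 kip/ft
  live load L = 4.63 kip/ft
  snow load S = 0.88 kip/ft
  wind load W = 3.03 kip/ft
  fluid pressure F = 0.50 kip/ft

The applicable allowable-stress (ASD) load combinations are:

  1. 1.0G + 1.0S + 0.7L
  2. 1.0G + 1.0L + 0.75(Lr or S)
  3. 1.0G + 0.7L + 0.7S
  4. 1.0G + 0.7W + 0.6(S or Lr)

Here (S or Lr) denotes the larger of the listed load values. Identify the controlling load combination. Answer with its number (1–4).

Combination 2

(Lr or S) → Lr = 1.07 kip/ft; (S or Lr) → Lr = 1.07 kip/ft.
1. 1.0(4.48) + 1.0(0.88) + 0.7(4.63) = 4.48 + 0.88 + 3.24 = 8.60
2. 1.0(4.48) + 1.0(4.63) + 0.75(1.07) = 4.48 + 4.63 + 0.80 = 9.91
3. 1.0(4.48) + 0.7(4.63) + 0.7(0.88) = 4.48 + 3.24 + 0.62 = 8.34
4. 1.0(4.48) + 0.7(3.03) + 0.6(1.07) = 4.48 + 2.12 + 0.64 = 7.24
The largest value is 9.91 kip/ft from combination 2.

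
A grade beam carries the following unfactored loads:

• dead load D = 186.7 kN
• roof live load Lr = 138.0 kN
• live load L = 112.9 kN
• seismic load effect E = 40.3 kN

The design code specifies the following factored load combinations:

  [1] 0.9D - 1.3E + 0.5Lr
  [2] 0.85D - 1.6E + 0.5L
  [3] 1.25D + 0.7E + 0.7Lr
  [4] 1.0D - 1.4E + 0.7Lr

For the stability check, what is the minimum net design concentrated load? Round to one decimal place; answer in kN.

[1] 0.9(186.7) - 1.3(40.3) + 0.5(138.0) = 168.0 - 52.4 + 69.0 = 184.6
[2] 0.85(186.7) - 1.6(40.3) + 0.5(112.9) = 158.7 - 64.5 + 56.5 = 150.7
[3] 1.25(186.7) + 0.7(40.3) + 0.7(138.0) = 233.4 + 28.2 + 96.6 = 358.2
[4] 1.0(186.7) - 1.4(40.3) + 0.7(138.0) = 186.7 - 56.4 + 96.6 = 226.9
Combination 2 gives the minimum: 150.7 kN.

150.7 kN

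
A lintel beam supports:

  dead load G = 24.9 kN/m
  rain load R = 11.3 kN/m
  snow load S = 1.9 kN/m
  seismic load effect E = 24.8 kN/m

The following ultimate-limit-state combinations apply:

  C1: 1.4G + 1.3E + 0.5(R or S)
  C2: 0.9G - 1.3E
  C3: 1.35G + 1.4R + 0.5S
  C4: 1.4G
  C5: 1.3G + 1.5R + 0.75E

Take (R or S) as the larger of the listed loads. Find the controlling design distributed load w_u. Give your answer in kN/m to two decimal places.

(R or S) → R = 11.3 kN/m.
C1: 1.4(24.9) + 1.3(24.8) + 0.5(11.3) = 34.86 + 32.24 + 5.65 = 72.75
C2: 0.9(24.9) - 1.3(24.8) = 22.41 - 32.24 = -9.83
C3: 1.35(24.9) + 1.4(11.3) + 0.5(1.9) = 33.62 + 15.82 + 0.95 = 50.39
C4: 1.4(24.9) = 34.86
C5: 1.3(24.9) + 1.5(11.3) + 0.75(24.8) = 32.37 + 16.95 + 18.60 = 67.92
The controlling combination is 1, giving 72.75 kN/m.

72.75 kN/m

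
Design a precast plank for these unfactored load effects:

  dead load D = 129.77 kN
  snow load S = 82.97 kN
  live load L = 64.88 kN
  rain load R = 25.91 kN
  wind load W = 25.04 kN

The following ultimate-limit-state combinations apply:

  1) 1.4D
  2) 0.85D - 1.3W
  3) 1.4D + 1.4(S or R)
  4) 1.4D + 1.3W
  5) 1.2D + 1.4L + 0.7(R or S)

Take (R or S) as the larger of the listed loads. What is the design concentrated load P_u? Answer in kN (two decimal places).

(S or R) → S = 82.97 kN; (R or S) → S = 82.97 kN.
1) 1.4(129.77) = 181.68
2) 0.85(129.77) - 1.3(25.04) = 110.30 - 32.55 = 77.75
3) 1.4(129.77) + 1.4(82.97) = 181.68 + 116.16 = 297.84
4) 1.4(129.77) + 1.3(25.04) = 181.68 + 32.55 = 214.23
5) 1.2(129.77) + 1.4(64.88) + 0.7(82.97) = 304.64
The controlling combination is 5, giving 304.64 kN.

304.64 kN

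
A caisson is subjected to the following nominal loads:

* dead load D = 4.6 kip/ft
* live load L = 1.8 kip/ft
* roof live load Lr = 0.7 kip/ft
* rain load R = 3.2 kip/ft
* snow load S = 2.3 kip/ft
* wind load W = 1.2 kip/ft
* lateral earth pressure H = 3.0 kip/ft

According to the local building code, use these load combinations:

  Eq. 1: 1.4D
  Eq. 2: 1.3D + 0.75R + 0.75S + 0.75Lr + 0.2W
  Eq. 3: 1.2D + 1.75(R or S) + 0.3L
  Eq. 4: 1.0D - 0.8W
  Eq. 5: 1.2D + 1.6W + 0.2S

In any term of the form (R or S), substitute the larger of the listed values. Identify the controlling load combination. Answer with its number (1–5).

Combination 3

(R or S) → R = 3.2 kip/ft.
Eq. 1: 1.4(4.6) = 6.4
Eq. 2: 1.3(4.6) + 0.75(3.2) + 0.75(2.3) + 0.75(0.7) + 0.2(1.2) = 10.9
Eq. 3: 1.2(4.6) + 1.75(3.2) + 0.3(1.8) = 11.7
Eq. 4: 1.0(4.6) - 0.8(1.2) = 4.6 - 1.0 = 3.6
Eq. 5: 1.2(4.6) + 1.6(1.2) + 0.2(2.3) = 5.5 + 1.9 + 0.5 = 7.9
The largest value is 11.7 kip/ft from combination 3.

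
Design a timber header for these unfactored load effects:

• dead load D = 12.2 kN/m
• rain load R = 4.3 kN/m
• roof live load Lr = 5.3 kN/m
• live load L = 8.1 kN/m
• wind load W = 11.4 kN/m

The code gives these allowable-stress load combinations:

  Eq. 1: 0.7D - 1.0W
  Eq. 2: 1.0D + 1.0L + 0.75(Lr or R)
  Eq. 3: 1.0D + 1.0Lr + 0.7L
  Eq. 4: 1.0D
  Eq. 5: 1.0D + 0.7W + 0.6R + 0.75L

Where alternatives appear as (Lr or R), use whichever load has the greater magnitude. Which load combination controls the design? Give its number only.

Combination 5

(Lr or R) → Lr = 5.3 kN/m.
Eq. 1: 0.7(12.2) - 1.0(11.4) = 8.54 - 11.40 = -2.86
Eq. 2: 1.0(12.2) + 1.0(8.1) + 0.75(5.3) = 12.20 + 8.10 + 3.98 = 24.28
Eq. 3: 1.0(12.2) + 1.0(5.3) + 0.7(8.1) = 12.20 + 5.30 + 5.67 = 23.17
Eq. 4: 1.0(12.2) = 12.20
Eq. 5: 1.0(12.2) + 0.7(11.4) + 0.6(4.3) + 0.75(8.1) = 12.20 + 7.98 + 2.58 + 6.08 = 28.84
The largest value is 28.84 kN/m from combination 5.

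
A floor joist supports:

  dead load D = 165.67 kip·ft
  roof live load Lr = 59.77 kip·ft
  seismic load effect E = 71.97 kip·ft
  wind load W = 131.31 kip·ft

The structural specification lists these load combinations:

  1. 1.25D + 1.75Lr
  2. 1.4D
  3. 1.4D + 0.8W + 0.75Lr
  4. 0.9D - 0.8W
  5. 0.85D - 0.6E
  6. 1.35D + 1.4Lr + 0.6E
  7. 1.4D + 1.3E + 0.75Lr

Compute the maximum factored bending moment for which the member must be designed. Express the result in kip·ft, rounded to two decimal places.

1. 1.25(165.67) + 1.75(59.77) = 311.69
2. 1.4(165.67) = 231.94
3. 1.4(165.67) + 0.8(131.31) + 0.75(59.77) = 381.81
4. 0.9(165.67) - 0.8(131.31) = 44.06
5. 0.85(165.67) - 0.6(71.97) = 97.64
6. 1.35(165.67) + 1.4(59.77) + 0.6(71.97) = 350.51
7. 1.4(165.67) + 1.3(71.97) + 0.75(59.77) = 370.33
The controlling combination is 3, giving 381.81 kip·ft.

381.81 kip·ft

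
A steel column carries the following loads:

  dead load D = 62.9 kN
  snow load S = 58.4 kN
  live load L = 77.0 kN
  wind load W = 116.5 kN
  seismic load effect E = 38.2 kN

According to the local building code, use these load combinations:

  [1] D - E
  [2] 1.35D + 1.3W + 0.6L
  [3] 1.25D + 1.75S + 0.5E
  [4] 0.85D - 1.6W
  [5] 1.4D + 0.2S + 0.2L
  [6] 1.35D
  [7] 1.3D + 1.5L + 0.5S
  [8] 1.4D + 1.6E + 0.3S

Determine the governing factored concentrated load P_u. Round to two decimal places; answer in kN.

282.57 kN

[1] 1.0(62.9) - 1.0(38.2) = 62.90 - 38.20 = 24.70
[2] 1.35(62.9) + 1.3(116.5) + 0.6(77.0) = 84.92 + 151.45 + 46.20 = 282.57
[3] 1.25(62.9) + 1.75(58.4) + 0.5(38.2) = 78.63 + 102.20 + 19.10 = 199.93
[4] 0.85(62.9) - 1.6(116.5) = -132.94
[5] 1.4(62.9) + 0.2(58.4) + 0.2(77.0) = 88.06 + 11.68 + 15.40 = 115.14
[6] 1.35(62.9) = 84.92
[7] 1.3(62.9) + 1.5(77.0) + 0.5(58.4) = 81.77 + 115.50 + 29.20 = 226.47
[8] 1.4(62.9) + 1.6(38.2) + 0.3(58.4) = 88.06 + 61.12 + 17.52 = 166.70
The controlling combination is 2, giving 282.57 kN.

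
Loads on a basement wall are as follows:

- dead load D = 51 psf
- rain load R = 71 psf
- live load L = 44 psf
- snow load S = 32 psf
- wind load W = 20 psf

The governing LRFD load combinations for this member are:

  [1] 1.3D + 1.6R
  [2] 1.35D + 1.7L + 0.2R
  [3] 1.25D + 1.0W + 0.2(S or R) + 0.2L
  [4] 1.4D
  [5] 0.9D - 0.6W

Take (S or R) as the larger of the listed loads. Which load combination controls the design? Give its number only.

Combination 1

(S or R) → R = 71 psf.
[1] 1.3(51) + 1.6(71) = 66.3 + 113.6 = 179.9
[2] 1.35(51) + 1.7(44) + 0.2(71) = 68.9 + 74.8 + 14.2 = 157.9
[3] 1.25(51) + 1.0(20) + 0.2(71) + 0.2(44) = 63.8 + 20.0 + 14.2 + 8.8 = 106.8
[4] 1.4(51) = 71.4
[5] 0.9(51) - 0.6(20) = 45.9 - 12.0 = 33.9
The largest value is 179.9 psf from combination 1.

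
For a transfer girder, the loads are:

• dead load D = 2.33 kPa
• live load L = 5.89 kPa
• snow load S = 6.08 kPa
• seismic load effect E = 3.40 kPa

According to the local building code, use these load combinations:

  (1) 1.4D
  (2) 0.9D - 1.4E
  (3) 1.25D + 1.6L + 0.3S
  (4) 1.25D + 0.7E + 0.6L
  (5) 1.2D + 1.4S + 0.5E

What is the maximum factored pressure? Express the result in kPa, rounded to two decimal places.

14.16 kPa

(1) 1.4(2.33) = 3.26
(2) 0.9(2.33) - 1.4(3.40) = 2.10 - 4.76 = -2.66
(3) 1.25(2.33) + 1.6(5.89) + 0.3(6.08) = 14.16
(4) 1.25(2.33) + 0.7(3.40) + 0.6(5.89) = 8.83
(5) 1.2(2.33) + 1.4(6.08) + 0.5(3.40) = 2.80 + 8.51 + 1.70 = 13.01
Maximum is from combination 3.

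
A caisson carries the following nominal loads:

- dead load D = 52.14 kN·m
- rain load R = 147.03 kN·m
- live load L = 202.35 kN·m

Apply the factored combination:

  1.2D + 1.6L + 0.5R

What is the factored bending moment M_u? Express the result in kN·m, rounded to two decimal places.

1.2(52.14) + 1.6(202.35) + 0.5(147.03) = 459.84
M_u = 459.84 kN·m.

459.84 kN·m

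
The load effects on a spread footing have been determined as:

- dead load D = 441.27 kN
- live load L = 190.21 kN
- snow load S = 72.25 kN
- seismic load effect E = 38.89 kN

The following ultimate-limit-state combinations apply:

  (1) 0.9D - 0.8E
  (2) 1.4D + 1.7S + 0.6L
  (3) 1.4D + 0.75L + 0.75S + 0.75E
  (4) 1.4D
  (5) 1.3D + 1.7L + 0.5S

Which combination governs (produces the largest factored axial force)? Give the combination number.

(1) 0.9(441.27) - 0.8(38.89) = 397.14 - 31.11 = 366.03
(2) 1.4(441.27) + 1.7(72.25) + 0.6(190.21) = 854.73
(3) 1.4(441.27) + 0.75(190.21) + 0.75(72.25) + 0.75(38.89) = 843.79
(4) 1.4(441.27) = 617.78
(5) 1.3(441.27) + 1.7(190.21) + 0.5(72.25) = 933.13
The largest value is 933.13 kN from combination 5.

Combination 5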